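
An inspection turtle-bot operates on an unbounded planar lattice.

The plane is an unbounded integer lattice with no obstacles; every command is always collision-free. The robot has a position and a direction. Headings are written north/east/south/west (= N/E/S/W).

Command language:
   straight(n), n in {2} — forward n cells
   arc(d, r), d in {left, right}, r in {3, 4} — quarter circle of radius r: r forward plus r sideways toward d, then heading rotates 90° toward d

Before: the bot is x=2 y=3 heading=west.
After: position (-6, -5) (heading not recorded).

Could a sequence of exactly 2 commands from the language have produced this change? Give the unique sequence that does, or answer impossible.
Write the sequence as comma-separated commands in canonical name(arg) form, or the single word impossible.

arc(left, 4), arc(right, 4)

key: order matters: swapping arc(left, 4) and arc(right, 4) lands elsewhere
initial: x=2 y=3 heading=west
[1] after arc(left, 4): x=-2 y=-1 heading=south
[2] after arc(right, 4): x=-6 y=-5 heading=west
no rival 2-sequence matches.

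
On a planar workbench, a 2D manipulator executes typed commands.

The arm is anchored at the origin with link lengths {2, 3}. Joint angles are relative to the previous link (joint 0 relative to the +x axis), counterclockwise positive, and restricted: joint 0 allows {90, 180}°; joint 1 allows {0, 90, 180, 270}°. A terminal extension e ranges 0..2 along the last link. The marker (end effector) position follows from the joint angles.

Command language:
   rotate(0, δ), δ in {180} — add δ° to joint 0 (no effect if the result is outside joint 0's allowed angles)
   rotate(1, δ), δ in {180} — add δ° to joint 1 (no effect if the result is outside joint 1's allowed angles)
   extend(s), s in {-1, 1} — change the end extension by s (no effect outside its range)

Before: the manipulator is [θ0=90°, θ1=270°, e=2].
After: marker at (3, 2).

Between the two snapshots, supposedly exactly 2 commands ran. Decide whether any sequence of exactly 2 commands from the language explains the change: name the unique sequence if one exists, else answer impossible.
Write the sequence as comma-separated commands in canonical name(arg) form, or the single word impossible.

extend(-1), extend(-1)

begin: [θ0=90°, θ1=270°, e=2]
step 1 (extend(-1)): [θ0=90°, θ1=270°, e=1]
step 2 (extend(-1)): [θ0=90°, θ1=270°, e=0]
no rival 2-sequence matches.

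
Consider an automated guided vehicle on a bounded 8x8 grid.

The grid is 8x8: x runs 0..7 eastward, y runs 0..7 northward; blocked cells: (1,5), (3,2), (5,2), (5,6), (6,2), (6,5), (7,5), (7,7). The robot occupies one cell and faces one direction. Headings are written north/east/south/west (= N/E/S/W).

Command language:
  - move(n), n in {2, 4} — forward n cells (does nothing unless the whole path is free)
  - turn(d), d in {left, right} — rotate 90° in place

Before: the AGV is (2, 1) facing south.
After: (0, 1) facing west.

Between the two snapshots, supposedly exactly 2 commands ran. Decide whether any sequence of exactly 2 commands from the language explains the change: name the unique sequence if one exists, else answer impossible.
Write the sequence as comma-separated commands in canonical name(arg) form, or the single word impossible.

key: cell and facing (now W) both changed — the 2 commands mix motion and turning
start: (2, 1) facing south
step 1 (turn(right)): (2, 1) facing west
step 2 (move(2)): (0, 1) facing west
all 16 alternatives checked — unique.

turn(right), move(2)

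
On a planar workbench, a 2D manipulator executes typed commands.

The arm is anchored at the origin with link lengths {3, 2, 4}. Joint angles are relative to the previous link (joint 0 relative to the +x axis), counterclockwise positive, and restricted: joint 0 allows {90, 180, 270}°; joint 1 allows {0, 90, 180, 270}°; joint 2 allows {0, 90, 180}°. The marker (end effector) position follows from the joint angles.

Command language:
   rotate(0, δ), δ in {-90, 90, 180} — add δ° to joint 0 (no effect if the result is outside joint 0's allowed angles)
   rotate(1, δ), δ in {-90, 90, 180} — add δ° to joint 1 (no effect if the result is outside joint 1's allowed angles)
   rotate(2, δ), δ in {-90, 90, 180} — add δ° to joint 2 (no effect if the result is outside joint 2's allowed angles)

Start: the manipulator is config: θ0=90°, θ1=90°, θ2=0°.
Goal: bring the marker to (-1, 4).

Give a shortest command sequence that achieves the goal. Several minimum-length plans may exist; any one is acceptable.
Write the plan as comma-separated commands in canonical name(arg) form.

rotate(1, 90), rotate(2, 90), rotate(0, 90)

t0: config: θ0=90°, θ1=90°, θ2=0°
1. rotate(1, 90) → config: θ0=90°, θ1=180°, θ2=0°
2. rotate(2, 90) → config: θ0=90°, θ1=180°, θ2=90°
3. rotate(0, 90) → config: θ0=180°, θ1=180°, θ2=90°
no 2-step plan works, so 3 is optimal.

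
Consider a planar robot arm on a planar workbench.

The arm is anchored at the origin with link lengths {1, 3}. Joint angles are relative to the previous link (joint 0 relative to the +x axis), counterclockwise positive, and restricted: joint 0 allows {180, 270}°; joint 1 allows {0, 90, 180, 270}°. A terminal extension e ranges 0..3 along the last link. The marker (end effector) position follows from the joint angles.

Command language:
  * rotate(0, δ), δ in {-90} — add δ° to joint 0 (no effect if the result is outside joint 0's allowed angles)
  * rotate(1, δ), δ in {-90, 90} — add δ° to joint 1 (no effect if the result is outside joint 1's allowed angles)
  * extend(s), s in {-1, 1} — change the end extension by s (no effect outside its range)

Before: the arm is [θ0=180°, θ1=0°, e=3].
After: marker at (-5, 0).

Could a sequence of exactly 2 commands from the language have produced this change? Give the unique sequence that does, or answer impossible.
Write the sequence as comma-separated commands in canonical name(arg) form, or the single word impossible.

extend(-1), extend(-1)

initial: [θ0=180°, θ1=0°, e=3]
step 1 (extend(-1)): [θ0=180°, θ1=0°, e=2]
step 2 (extend(-1)): [θ0=180°, θ1=0°, e=1]
no rival 2-sequence matches.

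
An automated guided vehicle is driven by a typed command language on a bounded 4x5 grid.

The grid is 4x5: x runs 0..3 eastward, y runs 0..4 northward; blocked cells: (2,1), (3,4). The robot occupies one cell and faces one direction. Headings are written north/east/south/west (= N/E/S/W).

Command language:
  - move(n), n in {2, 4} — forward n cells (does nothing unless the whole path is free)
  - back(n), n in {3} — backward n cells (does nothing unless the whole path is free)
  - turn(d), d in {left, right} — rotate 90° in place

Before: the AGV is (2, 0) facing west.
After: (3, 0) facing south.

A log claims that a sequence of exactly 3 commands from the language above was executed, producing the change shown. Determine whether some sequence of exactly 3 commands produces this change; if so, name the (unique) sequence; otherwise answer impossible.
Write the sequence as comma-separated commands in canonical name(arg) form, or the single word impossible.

key: running turn(left) before move(2) would end elsewhere — order is forced
start: (2, 0) facing west
step 1 (move(2)): (0, 0) facing west
step 2 (back(3)): (3, 0) facing west
step 3 (turn(left)): (3, 0) facing south
all 125 alternatives checked — unique.

move(2), back(3), turn(left)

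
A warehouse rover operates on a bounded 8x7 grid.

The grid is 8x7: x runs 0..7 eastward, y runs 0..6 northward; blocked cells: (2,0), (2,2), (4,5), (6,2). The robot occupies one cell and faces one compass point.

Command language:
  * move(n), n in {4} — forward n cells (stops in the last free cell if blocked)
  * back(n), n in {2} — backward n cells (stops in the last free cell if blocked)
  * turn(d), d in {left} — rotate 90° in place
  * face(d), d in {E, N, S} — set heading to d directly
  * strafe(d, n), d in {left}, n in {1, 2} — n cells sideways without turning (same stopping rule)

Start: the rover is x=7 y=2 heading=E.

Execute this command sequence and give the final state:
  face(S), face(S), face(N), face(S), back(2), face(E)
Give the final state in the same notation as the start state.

x=7 y=4 heading=E

start: x=7 y=2 heading=E
step 1 (face(S)): x=7 y=2 heading=S
step 2 (face(S)): x=7 y=2 heading=S
step 3 (face(N)): x=7 y=2 heading=N
step 4 (face(S)): x=7 y=2 heading=S
step 5 (back(2)): x=7 y=4 heading=S
step 6 (face(E)): x=7 y=4 heading=E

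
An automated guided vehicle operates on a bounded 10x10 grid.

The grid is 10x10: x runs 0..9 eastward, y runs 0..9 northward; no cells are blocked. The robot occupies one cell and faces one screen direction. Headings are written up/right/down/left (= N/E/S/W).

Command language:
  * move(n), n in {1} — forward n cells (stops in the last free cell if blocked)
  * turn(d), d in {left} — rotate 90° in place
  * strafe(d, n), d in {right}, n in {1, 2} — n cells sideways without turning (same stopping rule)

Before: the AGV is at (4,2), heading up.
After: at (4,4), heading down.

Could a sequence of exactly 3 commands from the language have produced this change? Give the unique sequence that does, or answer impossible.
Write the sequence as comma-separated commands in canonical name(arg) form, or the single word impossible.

turn(left), strafe(right, 2), turn(left)

key: cell and facing (now S) both changed — the 3 commands mix motion and turning
t0: at (4,2), heading up
step 1 (turn(left)): at (4,2), heading left
step 2 (strafe(right, 2)): at (4,4), heading left
step 3 (turn(left)): at (4,4), heading down
uniquely the one of 64 3-step routes that fits.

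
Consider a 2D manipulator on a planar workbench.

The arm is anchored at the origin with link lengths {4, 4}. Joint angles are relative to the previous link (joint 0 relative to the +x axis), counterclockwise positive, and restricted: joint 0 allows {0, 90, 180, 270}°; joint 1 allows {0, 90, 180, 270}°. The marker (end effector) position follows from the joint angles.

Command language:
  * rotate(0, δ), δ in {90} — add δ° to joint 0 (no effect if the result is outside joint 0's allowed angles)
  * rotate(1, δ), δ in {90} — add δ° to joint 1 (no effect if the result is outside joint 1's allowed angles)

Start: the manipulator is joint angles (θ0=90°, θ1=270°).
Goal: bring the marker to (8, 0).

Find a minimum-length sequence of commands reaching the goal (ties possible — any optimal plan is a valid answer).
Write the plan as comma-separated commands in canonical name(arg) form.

rotate(0, 90), rotate(0, 90), rotate(0, 90), rotate(1, 90)

initial: joint angles (θ0=90°, θ1=270°)
[1] after rotate(0, 90): joint angles (θ0=180°, θ1=270°)
[2] after rotate(0, 90): joint angles (θ0=270°, θ1=270°)
[3] after rotate(0, 90): joint angles (θ0=0°, θ1=270°)
[4] after rotate(1, 90): joint angles (θ0=0°, θ1=0°)
minimal: 4 command(s), checked below 4.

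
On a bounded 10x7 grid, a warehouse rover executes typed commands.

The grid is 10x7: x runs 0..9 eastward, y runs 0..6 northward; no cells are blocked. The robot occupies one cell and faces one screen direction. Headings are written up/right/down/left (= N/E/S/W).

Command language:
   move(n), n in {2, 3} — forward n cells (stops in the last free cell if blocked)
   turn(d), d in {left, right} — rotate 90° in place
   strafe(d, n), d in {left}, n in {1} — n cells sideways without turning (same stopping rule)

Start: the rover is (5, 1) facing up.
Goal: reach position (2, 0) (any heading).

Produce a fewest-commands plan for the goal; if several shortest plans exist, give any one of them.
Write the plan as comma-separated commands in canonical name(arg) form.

from: (5, 1) facing up
[1] after turn(left): (5, 1) facing left
[2] after strafe(left, 1): (5, 0) facing left
[3] after move(3): (2, 0) facing left
nothing shorter than 3 reaches the goal.

turn(left), strafe(left, 1), move(3)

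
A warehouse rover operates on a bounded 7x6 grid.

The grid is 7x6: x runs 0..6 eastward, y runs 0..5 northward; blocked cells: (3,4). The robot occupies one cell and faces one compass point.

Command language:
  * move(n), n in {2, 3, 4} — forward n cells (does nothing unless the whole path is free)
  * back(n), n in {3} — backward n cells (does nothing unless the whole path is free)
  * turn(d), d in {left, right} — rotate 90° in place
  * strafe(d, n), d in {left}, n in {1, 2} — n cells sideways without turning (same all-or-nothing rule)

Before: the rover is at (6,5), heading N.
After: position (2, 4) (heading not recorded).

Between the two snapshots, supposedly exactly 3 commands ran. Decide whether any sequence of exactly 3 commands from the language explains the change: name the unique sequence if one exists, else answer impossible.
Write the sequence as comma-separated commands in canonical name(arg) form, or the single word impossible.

turn(left), move(4), strafe(left, 1)

key: running strafe(left, 1) before turn(left) would end elsewhere — order is forced
begin: at (6,5), heading N
t=1 turn(left) ⇒ at (6,5), heading W
t=2 move(4) ⇒ at (2,5), heading W
t=3 strafe(left, 1) ⇒ at (2,4), heading W
uniquely the one of 512 3-step routes that fits.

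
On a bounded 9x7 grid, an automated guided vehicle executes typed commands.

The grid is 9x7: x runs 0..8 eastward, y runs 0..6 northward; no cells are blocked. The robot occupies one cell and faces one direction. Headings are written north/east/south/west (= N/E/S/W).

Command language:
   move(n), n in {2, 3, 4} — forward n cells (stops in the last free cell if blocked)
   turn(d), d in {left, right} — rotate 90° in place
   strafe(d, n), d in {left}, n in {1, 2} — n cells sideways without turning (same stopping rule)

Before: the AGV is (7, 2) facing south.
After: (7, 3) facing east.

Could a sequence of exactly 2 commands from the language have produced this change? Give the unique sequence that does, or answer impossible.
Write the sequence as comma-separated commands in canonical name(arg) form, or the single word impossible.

turn(left), strafe(left, 1)

key: cell and facing (now E) both changed — the 2 commands mix motion and turning
begin: (7, 2) facing south
1. turn(left) → (7, 2) facing east
2. strafe(left, 1) → (7, 3) facing east
all 49 alternatives checked — unique.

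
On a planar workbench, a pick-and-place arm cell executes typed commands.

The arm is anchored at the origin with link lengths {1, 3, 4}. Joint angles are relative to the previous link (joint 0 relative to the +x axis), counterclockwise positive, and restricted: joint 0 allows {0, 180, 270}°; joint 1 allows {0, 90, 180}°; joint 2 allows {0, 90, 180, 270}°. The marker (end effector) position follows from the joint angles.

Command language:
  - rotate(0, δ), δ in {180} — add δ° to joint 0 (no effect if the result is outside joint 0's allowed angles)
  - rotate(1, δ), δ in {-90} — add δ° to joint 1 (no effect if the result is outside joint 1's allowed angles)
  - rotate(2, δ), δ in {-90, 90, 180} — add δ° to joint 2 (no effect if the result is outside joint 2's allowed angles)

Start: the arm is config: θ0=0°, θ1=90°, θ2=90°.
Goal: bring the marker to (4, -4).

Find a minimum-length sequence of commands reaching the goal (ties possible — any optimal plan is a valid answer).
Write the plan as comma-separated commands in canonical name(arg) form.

initial: config: θ0=0°, θ1=90°, θ2=90°
t=1 rotate(2, 180) ⇒ config: θ0=0°, θ1=90°, θ2=270°
t=2 rotate(1, -90) ⇒ config: θ0=0°, θ1=0°, θ2=270°
shorter routes all fall short; 2 is best.

rotate(2, 180), rotate(1, -90)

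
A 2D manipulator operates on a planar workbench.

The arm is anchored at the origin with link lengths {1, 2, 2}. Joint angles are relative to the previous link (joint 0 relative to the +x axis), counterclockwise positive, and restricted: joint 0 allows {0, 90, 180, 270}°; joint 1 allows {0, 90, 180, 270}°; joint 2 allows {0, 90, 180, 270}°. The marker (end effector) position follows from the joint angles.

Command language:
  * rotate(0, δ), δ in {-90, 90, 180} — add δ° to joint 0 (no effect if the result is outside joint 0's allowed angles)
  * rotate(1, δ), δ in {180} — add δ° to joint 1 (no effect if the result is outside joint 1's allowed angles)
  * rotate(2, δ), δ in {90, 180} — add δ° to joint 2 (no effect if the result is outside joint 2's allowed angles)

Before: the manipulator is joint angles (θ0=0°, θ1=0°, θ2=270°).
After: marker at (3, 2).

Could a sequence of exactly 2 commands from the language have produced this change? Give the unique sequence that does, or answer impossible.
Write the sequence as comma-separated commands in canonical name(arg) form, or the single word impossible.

start: joint angles (θ0=0°, θ1=0°, θ2=270°)
step 1 (rotate(2, 90)): joint angles (θ0=0°, θ1=0°, θ2=0°)
step 2 (rotate(2, 90)): joint angles (θ0=0°, θ1=0°, θ2=90°)
no rival 2-sequence matches.

rotate(2, 90), rotate(2, 90)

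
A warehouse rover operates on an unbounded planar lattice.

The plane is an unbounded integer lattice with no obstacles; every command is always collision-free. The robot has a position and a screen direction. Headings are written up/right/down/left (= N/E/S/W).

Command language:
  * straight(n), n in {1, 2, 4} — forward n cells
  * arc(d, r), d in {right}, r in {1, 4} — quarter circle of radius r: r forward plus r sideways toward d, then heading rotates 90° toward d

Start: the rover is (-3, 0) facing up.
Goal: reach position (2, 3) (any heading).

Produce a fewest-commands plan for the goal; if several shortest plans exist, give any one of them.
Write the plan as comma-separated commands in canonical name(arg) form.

initial: (-3, 0) facing up
step 1 (arc(right, 4)): (1, 4) facing right
step 2 (arc(right, 1)): (2, 3) facing down
nothing shorter than 2 reaches the goal.

arc(right, 4), arc(right, 1)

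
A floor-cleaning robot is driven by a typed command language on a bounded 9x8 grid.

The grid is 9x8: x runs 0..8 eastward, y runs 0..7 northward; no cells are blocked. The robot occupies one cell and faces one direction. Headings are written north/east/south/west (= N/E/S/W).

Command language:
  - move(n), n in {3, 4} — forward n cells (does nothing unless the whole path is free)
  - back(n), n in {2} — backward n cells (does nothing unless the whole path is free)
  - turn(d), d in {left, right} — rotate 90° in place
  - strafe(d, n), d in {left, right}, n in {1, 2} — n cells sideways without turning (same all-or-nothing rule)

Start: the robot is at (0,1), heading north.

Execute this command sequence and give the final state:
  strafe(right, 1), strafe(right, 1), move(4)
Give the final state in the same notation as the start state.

start: at (0,1), heading north
[1] after strafe(right, 1): at (1,1), heading north
[2] after strafe(right, 1): at (2,1), heading north
[3] after move(4): at (2,5), heading north

at (2,5), heading north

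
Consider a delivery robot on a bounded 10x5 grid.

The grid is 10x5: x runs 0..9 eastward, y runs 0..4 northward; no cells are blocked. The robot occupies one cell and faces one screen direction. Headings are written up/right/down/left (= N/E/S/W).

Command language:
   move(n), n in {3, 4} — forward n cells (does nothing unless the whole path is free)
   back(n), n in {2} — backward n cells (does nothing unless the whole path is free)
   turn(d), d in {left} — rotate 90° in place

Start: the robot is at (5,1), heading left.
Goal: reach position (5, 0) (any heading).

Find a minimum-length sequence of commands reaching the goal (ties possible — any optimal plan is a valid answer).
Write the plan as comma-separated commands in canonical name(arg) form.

turn(left), back(2), move(3)

from: at (5,1), heading left
t=1 turn(left) ⇒ at (5,1), heading down
t=2 back(2) ⇒ at (5,3), heading down
t=3 move(3) ⇒ at (5,0), heading down
minimal: 3 command(s), checked below 3.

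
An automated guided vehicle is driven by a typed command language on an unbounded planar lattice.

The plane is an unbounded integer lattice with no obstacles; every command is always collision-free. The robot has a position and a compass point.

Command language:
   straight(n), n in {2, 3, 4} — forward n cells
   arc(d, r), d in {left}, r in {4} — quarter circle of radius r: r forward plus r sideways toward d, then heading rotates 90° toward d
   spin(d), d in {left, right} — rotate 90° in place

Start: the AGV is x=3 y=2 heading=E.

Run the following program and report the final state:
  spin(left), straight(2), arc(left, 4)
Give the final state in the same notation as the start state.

start: x=3 y=2 heading=E
t=1 spin(left) ⇒ x=3 y=2 heading=N
t=2 straight(2) ⇒ x=3 y=4 heading=N
t=3 arc(left, 4) ⇒ x=-1 y=8 heading=W

x=-1 y=8 heading=W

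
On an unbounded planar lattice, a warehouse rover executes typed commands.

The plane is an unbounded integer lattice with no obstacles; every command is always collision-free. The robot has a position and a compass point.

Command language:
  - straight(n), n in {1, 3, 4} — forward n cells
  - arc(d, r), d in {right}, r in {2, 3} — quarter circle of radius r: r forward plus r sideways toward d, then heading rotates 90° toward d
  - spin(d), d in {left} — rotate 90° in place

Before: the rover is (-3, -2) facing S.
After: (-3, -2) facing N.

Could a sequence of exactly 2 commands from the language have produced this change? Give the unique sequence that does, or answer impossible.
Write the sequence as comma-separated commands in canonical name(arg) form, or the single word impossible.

spin(left), spin(left)

key: parked at (-3,-2) the whole time — nothing moves the robot
from: (-3, -2) facing S
step 1 (spin(left)): (-3, -2) facing E
step 2 (spin(left)): (-3, -2) facing N
no rival 2-sequence matches.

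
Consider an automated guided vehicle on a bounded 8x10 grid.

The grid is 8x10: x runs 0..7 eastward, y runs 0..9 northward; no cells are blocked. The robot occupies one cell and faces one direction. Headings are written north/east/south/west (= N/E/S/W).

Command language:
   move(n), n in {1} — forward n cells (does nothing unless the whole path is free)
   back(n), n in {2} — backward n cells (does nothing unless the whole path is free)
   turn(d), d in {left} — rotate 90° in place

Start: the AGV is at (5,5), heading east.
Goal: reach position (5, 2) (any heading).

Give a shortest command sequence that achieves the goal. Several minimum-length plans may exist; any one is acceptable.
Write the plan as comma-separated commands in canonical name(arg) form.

turn(left), back(2), back(2), move(1)

start: at (5,5), heading east
1. turn(left) → at (5,5), heading north
2. back(2) → at (5,3), heading north
3. back(2) → at (5,1), heading north
4. move(1) → at (5,2), heading north
no 3-step plan works, so 4 is optimal.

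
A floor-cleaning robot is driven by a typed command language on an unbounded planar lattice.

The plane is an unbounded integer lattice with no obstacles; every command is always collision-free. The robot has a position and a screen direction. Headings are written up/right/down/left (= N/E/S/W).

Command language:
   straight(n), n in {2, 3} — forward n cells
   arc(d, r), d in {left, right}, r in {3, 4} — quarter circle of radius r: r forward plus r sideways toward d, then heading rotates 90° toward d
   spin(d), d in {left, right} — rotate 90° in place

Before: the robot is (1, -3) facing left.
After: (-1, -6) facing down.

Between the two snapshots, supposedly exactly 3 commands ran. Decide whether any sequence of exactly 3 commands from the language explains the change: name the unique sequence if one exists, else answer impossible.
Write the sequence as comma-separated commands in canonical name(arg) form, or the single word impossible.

straight(2), spin(left), straight(3)

key: cell and facing (now S) both changed — the 3 commands mix motion and turning
start: (1, -3) facing left
step 1 (straight(2)): (-1, -3) facing left
step 2 (spin(left)): (-1, -3) facing down
step 3 (straight(3)): (-1, -6) facing down
no other 3-command option fits: unique.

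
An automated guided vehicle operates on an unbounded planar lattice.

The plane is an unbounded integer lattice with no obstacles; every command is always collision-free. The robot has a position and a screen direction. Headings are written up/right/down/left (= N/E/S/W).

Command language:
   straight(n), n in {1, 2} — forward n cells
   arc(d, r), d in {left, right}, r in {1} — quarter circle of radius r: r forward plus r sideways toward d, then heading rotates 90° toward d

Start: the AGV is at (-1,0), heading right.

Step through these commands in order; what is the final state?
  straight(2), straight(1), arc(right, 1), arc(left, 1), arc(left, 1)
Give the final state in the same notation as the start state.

at (5,-1), heading up

t0: at (-1,0), heading right
step 1 (straight(2)): at (1,0), heading right
step 2 (straight(1)): at (2,0), heading right
step 3 (arc(right, 1)): at (3,-1), heading down
step 4 (arc(left, 1)): at (4,-2), heading right
step 5 (arc(left, 1)): at (5,-1), heading up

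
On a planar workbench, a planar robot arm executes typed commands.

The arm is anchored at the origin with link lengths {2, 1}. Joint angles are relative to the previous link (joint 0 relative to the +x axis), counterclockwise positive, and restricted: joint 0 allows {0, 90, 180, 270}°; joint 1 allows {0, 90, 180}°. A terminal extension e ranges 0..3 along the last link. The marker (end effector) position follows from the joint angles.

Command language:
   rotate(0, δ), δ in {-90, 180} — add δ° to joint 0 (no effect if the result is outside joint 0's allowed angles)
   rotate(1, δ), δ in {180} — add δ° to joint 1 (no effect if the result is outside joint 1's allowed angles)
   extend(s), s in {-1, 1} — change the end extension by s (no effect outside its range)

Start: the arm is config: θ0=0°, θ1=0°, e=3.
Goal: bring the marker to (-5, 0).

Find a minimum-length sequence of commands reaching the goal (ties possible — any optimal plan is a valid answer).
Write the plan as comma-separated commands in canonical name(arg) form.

extend(-1), rotate(0, 180)

begin: config: θ0=0°, θ1=0°, e=3
step 1 (extend(-1)): config: θ0=0°, θ1=0°, e=2
step 2 (rotate(0, 180)): config: θ0=180°, θ1=0°, e=2
nothing shorter than 2 reaches the goal.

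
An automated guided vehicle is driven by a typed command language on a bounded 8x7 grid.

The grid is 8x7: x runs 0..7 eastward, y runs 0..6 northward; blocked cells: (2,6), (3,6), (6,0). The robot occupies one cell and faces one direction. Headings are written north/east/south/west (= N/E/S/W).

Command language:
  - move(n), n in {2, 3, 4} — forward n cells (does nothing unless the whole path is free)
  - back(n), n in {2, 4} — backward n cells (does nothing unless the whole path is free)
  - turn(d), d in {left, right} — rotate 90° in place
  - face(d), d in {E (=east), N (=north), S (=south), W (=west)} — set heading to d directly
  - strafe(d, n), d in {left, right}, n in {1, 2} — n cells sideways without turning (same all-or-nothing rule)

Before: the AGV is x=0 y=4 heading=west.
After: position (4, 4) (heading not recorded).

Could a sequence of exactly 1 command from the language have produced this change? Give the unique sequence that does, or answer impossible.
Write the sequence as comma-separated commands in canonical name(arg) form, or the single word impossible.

back(4)

from: x=0 y=4 heading=west
step 1 (back(4)): x=4 y=4 heading=west
all 15 alternatives checked — unique.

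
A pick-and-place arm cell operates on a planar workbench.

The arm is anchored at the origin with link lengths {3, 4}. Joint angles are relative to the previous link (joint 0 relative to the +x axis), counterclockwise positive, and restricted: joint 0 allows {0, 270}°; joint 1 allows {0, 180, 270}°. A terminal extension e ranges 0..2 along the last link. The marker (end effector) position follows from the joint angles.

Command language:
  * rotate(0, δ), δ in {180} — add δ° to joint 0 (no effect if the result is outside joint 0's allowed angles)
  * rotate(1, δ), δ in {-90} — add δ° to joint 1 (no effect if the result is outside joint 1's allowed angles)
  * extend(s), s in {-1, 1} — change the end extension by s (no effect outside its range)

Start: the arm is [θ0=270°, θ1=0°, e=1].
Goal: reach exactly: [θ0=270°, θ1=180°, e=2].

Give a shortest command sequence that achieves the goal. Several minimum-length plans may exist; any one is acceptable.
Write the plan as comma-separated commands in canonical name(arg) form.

rotate(1, -90), rotate(1, -90), extend(1)

t0: [θ0=270°, θ1=0°, e=1]
t=1 rotate(1, -90) ⇒ [θ0=270°, θ1=270°, e=1]
t=2 rotate(1, -90) ⇒ [θ0=270°, θ1=180°, e=1]
t=3 extend(1) ⇒ [θ0=270°, θ1=180°, e=2]
nothing shorter than 3 reaches the goal.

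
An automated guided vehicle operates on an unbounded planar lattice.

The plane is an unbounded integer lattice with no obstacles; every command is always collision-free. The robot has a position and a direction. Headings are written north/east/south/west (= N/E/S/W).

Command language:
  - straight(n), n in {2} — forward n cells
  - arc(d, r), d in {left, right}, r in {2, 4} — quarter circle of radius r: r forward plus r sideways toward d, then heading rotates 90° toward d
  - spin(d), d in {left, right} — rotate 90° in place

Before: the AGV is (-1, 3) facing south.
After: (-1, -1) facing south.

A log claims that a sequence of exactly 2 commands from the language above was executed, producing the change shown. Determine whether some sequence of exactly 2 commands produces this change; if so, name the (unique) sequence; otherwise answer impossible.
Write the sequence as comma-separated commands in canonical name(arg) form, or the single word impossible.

straight(2), straight(2)

key: still facing S at the end — nothing in the sequence rotates
start: (-1, 3) facing south
t=1 straight(2) ⇒ (-1, 1) facing south
t=2 straight(2) ⇒ (-1, -1) facing south
no other 2-command option fits: unique.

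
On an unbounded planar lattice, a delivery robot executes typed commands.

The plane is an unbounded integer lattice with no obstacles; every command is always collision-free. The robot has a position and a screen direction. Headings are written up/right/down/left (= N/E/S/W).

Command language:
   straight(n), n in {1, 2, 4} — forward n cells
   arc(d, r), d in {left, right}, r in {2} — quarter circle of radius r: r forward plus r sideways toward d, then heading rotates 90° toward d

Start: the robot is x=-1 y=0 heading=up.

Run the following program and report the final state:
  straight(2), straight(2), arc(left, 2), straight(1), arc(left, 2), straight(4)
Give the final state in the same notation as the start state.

x=-6 y=0 heading=down

start: x=-1 y=0 heading=up
t=1 straight(2) ⇒ x=-1 y=2 heading=up
t=2 straight(2) ⇒ x=-1 y=4 heading=up
t=3 arc(left, 2) ⇒ x=-3 y=6 heading=left
t=4 straight(1) ⇒ x=-4 y=6 heading=left
t=5 arc(left, 2) ⇒ x=-6 y=4 heading=down
t=6 straight(4) ⇒ x=-6 y=0 heading=down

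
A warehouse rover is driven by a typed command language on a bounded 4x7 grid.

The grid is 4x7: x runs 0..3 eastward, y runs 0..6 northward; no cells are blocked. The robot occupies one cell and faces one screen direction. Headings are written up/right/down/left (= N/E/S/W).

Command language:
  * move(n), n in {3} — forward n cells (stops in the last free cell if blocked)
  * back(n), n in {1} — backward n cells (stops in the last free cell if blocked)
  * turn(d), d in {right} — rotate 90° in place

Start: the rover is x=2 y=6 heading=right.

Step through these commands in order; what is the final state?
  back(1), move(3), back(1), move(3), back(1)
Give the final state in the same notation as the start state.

start: x=2 y=6 heading=right
[1] after back(1): x=1 y=6 heading=right
[2] after move(3): x=3 y=6 heading=right
[3] after back(1): x=2 y=6 heading=right
[4] after move(3): x=3 y=6 heading=right
[5] after back(1): x=2 y=6 heading=right

x=2 y=6 heading=right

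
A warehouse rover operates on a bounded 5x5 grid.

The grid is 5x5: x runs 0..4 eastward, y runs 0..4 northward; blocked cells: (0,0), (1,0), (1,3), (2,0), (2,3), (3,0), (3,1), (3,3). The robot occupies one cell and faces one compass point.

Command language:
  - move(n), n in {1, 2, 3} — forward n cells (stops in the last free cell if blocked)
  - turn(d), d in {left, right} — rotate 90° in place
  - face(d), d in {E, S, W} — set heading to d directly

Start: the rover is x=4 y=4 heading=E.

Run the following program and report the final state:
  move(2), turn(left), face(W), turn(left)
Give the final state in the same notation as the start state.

initial: x=4 y=4 heading=E
step 1 (move(2)): x=4 y=4 heading=E
step 2 (turn(left)): x=4 y=4 heading=N
step 3 (face(W)): x=4 y=4 heading=W
step 4 (turn(left)): x=4 y=4 heading=S

x=4 y=4 heading=S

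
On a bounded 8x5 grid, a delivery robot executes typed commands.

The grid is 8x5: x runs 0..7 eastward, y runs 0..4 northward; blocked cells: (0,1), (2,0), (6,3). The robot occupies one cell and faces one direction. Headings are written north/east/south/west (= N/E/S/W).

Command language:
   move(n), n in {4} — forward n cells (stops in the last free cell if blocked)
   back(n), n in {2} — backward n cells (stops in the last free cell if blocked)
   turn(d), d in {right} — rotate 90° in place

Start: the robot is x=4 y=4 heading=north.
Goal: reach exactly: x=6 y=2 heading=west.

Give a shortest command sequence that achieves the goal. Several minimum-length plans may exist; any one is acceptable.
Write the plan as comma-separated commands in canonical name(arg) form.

start: x=4 y=4 heading=north
t=1 back(2) ⇒ x=4 y=2 heading=north
t=2 turn(right) ⇒ x=4 y=2 heading=east
t=3 turn(right) ⇒ x=4 y=2 heading=south
t=4 turn(right) ⇒ x=4 y=2 heading=west
t=5 back(2) ⇒ x=6 y=2 heading=west
shorter routes all fall short; 5 is best.

back(2), turn(right), turn(right), turn(right), back(2)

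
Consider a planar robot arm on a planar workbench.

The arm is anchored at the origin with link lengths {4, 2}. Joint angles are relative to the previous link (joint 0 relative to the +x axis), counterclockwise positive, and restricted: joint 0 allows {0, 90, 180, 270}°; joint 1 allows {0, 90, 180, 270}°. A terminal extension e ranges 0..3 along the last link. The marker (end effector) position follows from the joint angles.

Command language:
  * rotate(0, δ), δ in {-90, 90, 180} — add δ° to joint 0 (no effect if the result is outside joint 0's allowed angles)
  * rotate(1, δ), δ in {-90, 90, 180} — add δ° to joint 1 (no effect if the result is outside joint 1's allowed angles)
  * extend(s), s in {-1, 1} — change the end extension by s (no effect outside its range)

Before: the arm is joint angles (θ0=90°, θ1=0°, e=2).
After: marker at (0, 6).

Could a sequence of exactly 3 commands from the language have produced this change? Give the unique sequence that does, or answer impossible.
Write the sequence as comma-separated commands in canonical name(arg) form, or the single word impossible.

extend(-1), extend(-1), extend(-1)

start: joint angles (θ0=90°, θ1=0°, e=2)
t=1 extend(-1) ⇒ joint angles (θ0=90°, θ1=0°, e=1)
t=2 extend(-1) ⇒ joint angles (θ0=90°, θ1=0°, e=0)
t=3 extend(-1) ⇒ joint angles (θ0=90°, θ1=0°, e=0)
no rival 3-sequence matches.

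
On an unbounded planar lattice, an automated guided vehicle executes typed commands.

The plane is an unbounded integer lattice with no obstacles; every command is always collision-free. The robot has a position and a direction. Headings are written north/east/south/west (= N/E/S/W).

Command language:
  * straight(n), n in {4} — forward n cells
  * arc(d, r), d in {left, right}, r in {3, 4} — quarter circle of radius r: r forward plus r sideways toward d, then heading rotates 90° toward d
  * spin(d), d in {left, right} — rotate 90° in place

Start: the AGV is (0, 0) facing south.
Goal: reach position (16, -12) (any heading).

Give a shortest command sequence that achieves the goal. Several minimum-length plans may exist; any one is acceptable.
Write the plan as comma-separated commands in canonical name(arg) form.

arc(left, 4), arc(right, 4), arc(left, 4), straight(4)

initial: (0, 0) facing south
1. arc(left, 4) → (4, -4) facing east
2. arc(right, 4) → (8, -8) facing south
3. arc(left, 4) → (12, -12) facing east
4. straight(4) → (16, -12) facing east
nothing shorter than 4 reaches the goal.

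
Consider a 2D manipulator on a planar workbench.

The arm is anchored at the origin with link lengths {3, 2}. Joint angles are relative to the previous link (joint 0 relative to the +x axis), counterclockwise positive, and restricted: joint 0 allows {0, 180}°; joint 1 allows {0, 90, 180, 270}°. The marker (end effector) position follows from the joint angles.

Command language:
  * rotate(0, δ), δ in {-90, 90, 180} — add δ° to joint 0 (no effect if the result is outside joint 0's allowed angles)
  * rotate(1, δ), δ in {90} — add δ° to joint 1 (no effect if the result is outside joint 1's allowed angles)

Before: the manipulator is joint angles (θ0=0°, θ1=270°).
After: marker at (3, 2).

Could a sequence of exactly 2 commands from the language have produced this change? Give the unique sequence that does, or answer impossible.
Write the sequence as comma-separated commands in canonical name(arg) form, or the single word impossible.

t0: joint angles (θ0=0°, θ1=270°)
t=1 rotate(1, 90) ⇒ joint angles (θ0=0°, θ1=0°)
t=2 rotate(1, 90) ⇒ joint angles (θ0=0°, θ1=90°)
no other 2-command option fits: unique.

rotate(1, 90), rotate(1, 90)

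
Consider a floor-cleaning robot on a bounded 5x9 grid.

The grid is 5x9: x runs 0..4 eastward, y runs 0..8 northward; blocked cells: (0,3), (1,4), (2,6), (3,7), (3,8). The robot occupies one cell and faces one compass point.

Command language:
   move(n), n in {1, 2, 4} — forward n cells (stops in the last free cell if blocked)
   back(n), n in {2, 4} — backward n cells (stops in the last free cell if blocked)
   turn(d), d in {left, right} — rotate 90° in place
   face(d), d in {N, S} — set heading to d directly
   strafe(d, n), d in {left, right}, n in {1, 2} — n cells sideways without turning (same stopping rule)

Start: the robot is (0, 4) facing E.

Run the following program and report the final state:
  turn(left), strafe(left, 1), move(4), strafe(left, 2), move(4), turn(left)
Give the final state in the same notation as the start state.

initial: (0, 4) facing E
step 1 (turn(left)): (0, 4) facing N
step 2 (strafe(left, 1)): (0, 4) facing N
step 3 (move(4)): (0, 8) facing N
step 4 (strafe(left, 2)): (0, 8) facing N
step 5 (move(4)): (0, 8) facing N
step 6 (turn(left)): (0, 8) facing W

(0, 8) facing W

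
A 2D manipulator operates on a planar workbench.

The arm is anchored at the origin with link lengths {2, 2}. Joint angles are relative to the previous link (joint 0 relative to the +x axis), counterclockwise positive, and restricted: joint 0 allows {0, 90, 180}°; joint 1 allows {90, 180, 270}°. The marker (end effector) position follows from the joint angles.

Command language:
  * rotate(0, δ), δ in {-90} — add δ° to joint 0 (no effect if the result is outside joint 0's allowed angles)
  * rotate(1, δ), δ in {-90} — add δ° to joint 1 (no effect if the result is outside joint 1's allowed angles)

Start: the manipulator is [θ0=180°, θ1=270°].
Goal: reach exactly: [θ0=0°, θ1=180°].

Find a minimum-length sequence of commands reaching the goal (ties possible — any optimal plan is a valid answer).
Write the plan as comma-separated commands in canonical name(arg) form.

rotate(0, -90), rotate(0, -90), rotate(1, -90)

from: [θ0=180°, θ1=270°]
step 1 (rotate(0, -90)): [θ0=90°, θ1=270°]
step 2 (rotate(0, -90)): [θ0=0°, θ1=270°]
step 3 (rotate(1, -90)): [θ0=0°, θ1=180°]
nothing shorter than 3 reaches the goal.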